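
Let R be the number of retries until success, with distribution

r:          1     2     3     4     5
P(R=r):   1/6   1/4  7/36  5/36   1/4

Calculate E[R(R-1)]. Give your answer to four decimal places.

E[R(R-1)] = Σ r(r-1)·P(R=r)
 = 0·1/6 + 2·1/4 + 6·7/36 + 12·5/36 + 20·1/4
 = 0 + 1/2 + 7/6 + 5/3 + 5
 = 25/3

8.3333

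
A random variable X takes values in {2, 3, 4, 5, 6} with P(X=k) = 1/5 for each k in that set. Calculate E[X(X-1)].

E[X(X-1)] = Σ x(x-1)·P(X=x)
 = 2·1/5 + 6·1/5 + 12·1/5 + 20·1/5 + 30·1/5
 = 2/5 + 6/5 + 12/5 + 4 + 6
 = 14

14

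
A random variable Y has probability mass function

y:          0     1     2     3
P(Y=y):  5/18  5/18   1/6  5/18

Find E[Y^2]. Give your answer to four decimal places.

3.4444

E[Y^2] = Σ y^2·P(Y=y)
 = 0·5/18 + 1·5/18 + 4·1/6 + 9·5/18
 = 0 + 5/18 + 2/3 + 5/2
 = 31/9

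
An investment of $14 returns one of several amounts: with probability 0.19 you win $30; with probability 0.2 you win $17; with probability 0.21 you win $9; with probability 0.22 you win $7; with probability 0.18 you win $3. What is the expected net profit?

-0.93

E[payout] = 30·0.19 + 17·0.2 + 9·0.21 + 7·0.22 + 3·0.18
 = 5.7 + 3.4 + 1.89 + 1.54 + 0.54
 = 13.07
Net = 13.07 - 14 = -0.93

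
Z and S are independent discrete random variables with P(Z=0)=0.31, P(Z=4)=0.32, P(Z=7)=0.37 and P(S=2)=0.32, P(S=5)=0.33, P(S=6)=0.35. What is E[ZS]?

16.9893

E[ZS] = Σ_z Σ_s zs · P(Z=z)P(S=s)
 = 0·0.0992 + 0·0.1023 + 0·0.1085 + 8·0.1024 + 20·0.1056 + 24·0.112 + 14·0.1184 + 35·0.1221 + 42·0.1295
 = 0 + 0 + 0 + 0.8192 + 2.112 + 2.688 + 1.6576 + 4.2735 + 5.439
 = 16.9893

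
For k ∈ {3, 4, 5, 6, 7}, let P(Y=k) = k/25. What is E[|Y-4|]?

E[|Y-4|] = Σ |y-4|·P(Y=y)
 = 1·3/25 + 0·4/25 + 1·1/5 + 2·6/25 + 3·7/25
 = 3/25 + 0 + 1/5 + 12/25 + 21/25
 = 41/25

1.64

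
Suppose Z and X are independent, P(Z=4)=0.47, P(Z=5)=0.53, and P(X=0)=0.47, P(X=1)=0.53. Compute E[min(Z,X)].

0.53

E[min(Z,X)] = Σ_z Σ_x min(z,x) · P(Z=z)P(X=x)
 = 0·0.2209 + 1·0.2491 + 0·0.2491 + 1·0.2809
 = 0 + 0.2491 + 0 + 0.2809
 = 0.53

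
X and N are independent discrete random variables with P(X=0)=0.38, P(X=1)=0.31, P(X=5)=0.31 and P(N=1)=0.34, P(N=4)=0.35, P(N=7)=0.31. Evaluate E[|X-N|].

3.1102

E[|X-N|] = Σ_x Σ_n |x-n| · P(X=x)P(N=n)
 = 1·0.1292 + 4·0.133 + 7·0.1178 + 0·0.1054 + 3·0.1085 + 6·0.0961 + 4·0.1054 + 1·0.1085 + 2·0.0961
 = 0.1292 + 0.532 + 0.8246 + 0 + 0.3255 + 0.5766 + 0.4216 + 0.1085 + 0.1922
 = 3.1102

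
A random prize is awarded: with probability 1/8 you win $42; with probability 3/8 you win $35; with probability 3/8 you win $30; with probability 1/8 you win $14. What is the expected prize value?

E[payout] = 42·1/8 + 35·3/8 + 30·3/8 + 14·1/8
 = 21/4 + 105/8 + 45/4 + 7/4
 = 251/8

31.375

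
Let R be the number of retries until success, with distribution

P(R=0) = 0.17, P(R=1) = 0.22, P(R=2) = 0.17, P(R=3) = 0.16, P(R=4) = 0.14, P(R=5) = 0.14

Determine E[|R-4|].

1.98

E[|R-4|] = Σ |r-4|·P(R=r)
 = 4·0.17 + 3·0.22 + 2·0.17 + 1·0.16 + 0·0.14 + 1·0.14
 = 0.68 + 0.66 + 0.34 + 0.16 + 0 + 0.14
 = 1.98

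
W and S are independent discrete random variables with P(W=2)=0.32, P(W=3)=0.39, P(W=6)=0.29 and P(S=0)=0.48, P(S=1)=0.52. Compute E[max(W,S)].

3.55

E[max(W,S)] = Σ_w Σ_s max(w,s) · P(W=w)P(S=s)
 = 2·0.1536 + 2·0.1664 + 3·0.1872 + 3·0.2028 + 6·0.1392 + 6·0.1508
 = 0.3072 + 0.3328 + 0.5616 + 0.6084 + 0.8352 + 0.9048
 = 3.55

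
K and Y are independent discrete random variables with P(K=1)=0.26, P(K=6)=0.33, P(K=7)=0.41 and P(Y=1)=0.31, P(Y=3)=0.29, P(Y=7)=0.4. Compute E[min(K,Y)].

E[min(K,Y)] = Σ_k Σ_y min(k,y) · P(K=k)P(Y=y)
 = 1·0.0806 + 1·0.0754 + 1·0.104 + 1·0.1023 + 3·0.0957 + 6·0.132 + 1·0.1271 + 3·0.1189 + 7·0.164
 = 0.0806 + 0.0754 + 0.104 + 0.1023 + 0.2871 + 0.792 + 0.1271 + 0.3567 + 1.148
 = 3.0732

3.0732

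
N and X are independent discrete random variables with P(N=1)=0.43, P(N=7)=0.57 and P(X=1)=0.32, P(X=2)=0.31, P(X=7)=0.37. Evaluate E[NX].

15.6026

E[NX] = Σ_n Σ_x nx · P(N=n)P(X=x)
 = 1·0.1376 + 2·0.1333 + 7·0.1591 + 7·0.1824 + 14·0.1767 + 49·0.2109
 = 0.1376 + 0.2666 + 1.1137 + 1.2768 + 2.4738 + 10.3341
 = 15.6026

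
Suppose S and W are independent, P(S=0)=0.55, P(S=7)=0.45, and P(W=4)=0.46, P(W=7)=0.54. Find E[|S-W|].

E[|S-W|] = Σ_s Σ_w |s-w| · P(S=s)P(W=w)
 = 4·0.253 + 7·0.297 + 3·0.207 + 0·0.243
 = 1.012 + 2.079 + 0.621 + 0
 = 3.712

3.712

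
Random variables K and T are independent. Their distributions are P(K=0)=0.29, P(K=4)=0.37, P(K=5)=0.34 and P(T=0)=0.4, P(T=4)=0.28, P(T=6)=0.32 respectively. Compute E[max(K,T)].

E[max(K,T)] = Σ_k Σ_t max(k,t) · P(K=k)P(T=t)
 = 0·0.116 + 4·0.0812 + 6·0.0928 + 4·0.148 + 4·0.1036 + 6·0.1184 + 5·0.136 + 5·0.0952 + 6·0.1088
 = 0 + 0.3248 + 0.5568 + 0.592 + 0.4144 + 0.7104 + 0.68 + 0.476 + 0.6528
 = 4.4072

4.4072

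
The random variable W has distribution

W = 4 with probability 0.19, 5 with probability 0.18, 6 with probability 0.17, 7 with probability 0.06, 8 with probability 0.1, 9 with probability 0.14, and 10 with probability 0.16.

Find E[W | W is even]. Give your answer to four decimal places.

6.7419

P(W is even) = 0.19 + 0.17 + 0.1 + 0.16 = 0.62.
E[W | W is even] = [4·0.19 + 6·0.17 + 8·0.1 + 10·0.16] / 0.62
 = 4.18 / 0.62
 = 209/31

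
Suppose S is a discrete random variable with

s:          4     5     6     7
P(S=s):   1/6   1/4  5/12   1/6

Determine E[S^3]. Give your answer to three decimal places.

E[S^3] = Σ s^3·P(S=s)
 = 64·1/6 + 125·1/4 + 216·5/12 + 343·1/6
 = 32/3 + 125/4 + 90 + 343/6
 = 2269/12

189.083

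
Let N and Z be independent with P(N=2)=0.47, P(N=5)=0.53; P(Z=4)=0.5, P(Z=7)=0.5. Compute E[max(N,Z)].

E[max(N,Z)] = Σ_n Σ_z max(n,z) · P(N=n)P(Z=z)
 = 4·0.235 + 7·0.235 + 5·0.265 + 7·0.265
 = 0.94 + 1.645 + 1.325 + 1.855
 = 5.765

5.765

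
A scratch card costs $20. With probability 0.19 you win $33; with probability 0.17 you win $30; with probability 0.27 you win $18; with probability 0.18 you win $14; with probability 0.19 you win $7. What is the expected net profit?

E[payout] = 33·0.19 + 30·0.17 + 18·0.27 + 14·0.18 + 7·0.19
 = 6.27 + 5.1 + 4.86 + 2.52 + 1.33
 = 20.08
Net = 20.08 - 20 = 0.08

0.08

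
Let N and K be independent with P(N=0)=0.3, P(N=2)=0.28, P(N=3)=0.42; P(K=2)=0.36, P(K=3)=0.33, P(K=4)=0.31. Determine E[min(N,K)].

1.6688

E[min(N,K)] = Σ_n Σ_k min(n,k) · P(N=n)P(K=k)
 = 0·0.108 + 0·0.099 + 0·0.093 + 2·0.1008 + 2·0.0924 + 2·0.0868 + 2·0.1512 + 3·0.1386 + 3·0.1302
 = 0 + 0 + 0 + 0.2016 + 0.1848 + 0.1736 + 0.3024 + 0.4158 + 0.3906
 = 1.6688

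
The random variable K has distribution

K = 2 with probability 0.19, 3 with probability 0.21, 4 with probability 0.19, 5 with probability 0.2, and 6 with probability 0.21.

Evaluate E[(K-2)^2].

E[(K-2)^2] = Σ (k-2)^2·P(K=k)
 = 0·0.19 + 1·0.21 + 4·0.19 + 9·0.2 + 16·0.21
 = 0 + 0.21 + 0.76 + 1.8 + 3.36
 = 6.13

6.13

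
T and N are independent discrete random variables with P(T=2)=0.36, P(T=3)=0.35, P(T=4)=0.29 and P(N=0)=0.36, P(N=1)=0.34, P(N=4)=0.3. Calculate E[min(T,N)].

1.219

E[min(T,N)] = Σ_t Σ_n min(t,n) · P(T=t)P(N=n)
 = 0·0.1296 + 1·0.1224 + 2·0.108 + 0·0.126 + 1·0.119 + 3·0.105 + 0·0.1044 + 1·0.0986 + 4·0.087
 = 0 + 0.1224 + 0.216 + 0 + 0.119 + 0.315 + 0 + 0.0986 + 0.348
 = 1.219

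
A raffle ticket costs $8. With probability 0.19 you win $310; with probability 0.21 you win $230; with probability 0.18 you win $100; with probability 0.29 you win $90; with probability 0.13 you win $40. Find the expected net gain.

E[payout] = 310·0.19 + 230·0.21 + 100·0.18 + 90·0.29 + 40·0.13
 = 58.9 + 48.3 + 18 + 26.1 + 5.2
 = 156.5
Net = 156.5 - 8 = 148.5

148.5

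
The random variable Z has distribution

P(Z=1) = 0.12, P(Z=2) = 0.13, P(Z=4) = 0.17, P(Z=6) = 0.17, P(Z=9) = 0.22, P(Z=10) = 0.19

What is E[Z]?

5.96

E[Z] = Σ z·P(Z=z)
 = 1·0.12 + 2·0.13 + 4·0.17 + 6·0.17 + 9·0.22 + 10·0.19
 = 0.12 + 0.26 + 0.68 + 1.02 + 1.98 + 1.9
 = 5.96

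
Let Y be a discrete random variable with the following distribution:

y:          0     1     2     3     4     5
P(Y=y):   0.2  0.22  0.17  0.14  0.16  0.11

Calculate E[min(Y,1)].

0.8

E[min(Y,1)] = Σ min(y,1)·P(Y=y)
 = 0·0.2 + 1·0.22 + 1·0.17 + 1·0.14 + 1·0.16 + 1·0.11
 = 0 + 0.22 + 0.17 + 0.14 + 0.16 + 0.11
 = 0.8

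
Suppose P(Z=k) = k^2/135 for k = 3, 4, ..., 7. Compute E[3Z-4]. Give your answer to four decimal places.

13.2222

E[3Z-4] = Σ (3z-4)·P(Z=z)
 = 5·1/15 + 8·16/135 + 11·5/27 + 14·4/15 + 17·49/135
 = 1/3 + 128/135 + 55/27 + 56/15 + 833/135
 = 119/9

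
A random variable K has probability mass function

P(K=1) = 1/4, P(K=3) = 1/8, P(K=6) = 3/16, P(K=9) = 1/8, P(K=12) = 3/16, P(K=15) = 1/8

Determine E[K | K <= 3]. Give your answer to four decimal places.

P(K <= 3) = 1/4 + 1/8 = 3/8.
E[K | K <= 3] = [1·1/4 + 3·1/8] / (3/8)
 = 5/8 / (3/8)
 = 5/3

1.6667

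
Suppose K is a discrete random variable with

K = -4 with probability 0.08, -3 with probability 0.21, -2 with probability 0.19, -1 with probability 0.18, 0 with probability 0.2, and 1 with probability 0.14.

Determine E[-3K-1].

3.11

E[-3K-1] = Σ (-3k-1)·P(K=k)
 = 11·0.08 + 8·0.21 + 5·0.19 + 2·0.18 + (-1)·0.2 + (-4)·0.14
 = 0.88 + 1.68 + 0.95 + 0.36 + (-0.2) + (-0.56)
 = 3.11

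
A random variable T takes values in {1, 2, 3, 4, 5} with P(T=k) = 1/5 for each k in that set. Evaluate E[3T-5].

E[3T-5] = Σ (3t-5)·P(T=t)
 = (-2)·1/5 + 1·1/5 + 4·1/5 + 7·1/5 + 10·1/5
 = (-2/5) + 1/5 + 4/5 + 7/5 + 2
 = 4

4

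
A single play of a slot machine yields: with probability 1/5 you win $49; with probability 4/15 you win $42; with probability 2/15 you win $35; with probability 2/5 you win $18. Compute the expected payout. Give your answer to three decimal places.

32.867

E[payout] = 49·1/5 + 42·4/15 + 35·2/15 + 18·2/5
 = 49/5 + 56/5 + 14/3 + 36/5
 = 493/15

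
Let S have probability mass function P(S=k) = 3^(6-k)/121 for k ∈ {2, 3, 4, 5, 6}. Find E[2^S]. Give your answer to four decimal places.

6.9752

E[2^S] = Σ 2^s·P(S=s)
 = 4·81/121 + 8·27/121 + 16·9/121 + 32·3/121 + 64·1/121
 = 324/121 + 216/121 + 144/121 + 96/121 + 64/121
 = 844/121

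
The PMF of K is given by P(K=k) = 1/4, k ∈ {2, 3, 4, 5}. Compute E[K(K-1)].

E[K(K-1)] = Σ k(k-1)·P(K=k)
 = 2·1/4 + 6·1/4 + 12·1/4 + 20·1/4
 = 1/2 + 3/2 + 3 + 5
 = 10

10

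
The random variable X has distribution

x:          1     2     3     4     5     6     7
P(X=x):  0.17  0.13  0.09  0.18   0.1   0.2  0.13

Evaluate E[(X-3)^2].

E[(X-3)^2] = Σ (x-3)^2·P(X=x)
 = 4·0.17 + 1·0.13 + 0·0.09 + 1·0.18 + 4·0.1 + 9·0.2 + 16·0.13
 = 0.68 + 0.13 + 0 + 0.18 + 0.4 + 1.8 + 2.08
 = 5.27

5.27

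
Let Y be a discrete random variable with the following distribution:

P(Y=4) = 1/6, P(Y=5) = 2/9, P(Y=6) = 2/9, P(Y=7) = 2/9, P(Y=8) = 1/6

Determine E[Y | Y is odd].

6

P(Y is odd) = 2/9 + 2/9 = 4/9.
E[Y | Y is odd] = [5·2/9 + 7·2/9] / (4/9)
 = 8/3 / (4/9)
 = 6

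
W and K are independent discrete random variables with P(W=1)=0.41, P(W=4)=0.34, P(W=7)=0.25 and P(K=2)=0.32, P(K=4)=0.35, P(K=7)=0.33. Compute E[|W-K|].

E[|W-K|] = Σ_w Σ_k |w-k| · P(W=w)P(K=k)
 = 1·0.1312 + 3·0.1435 + 6·0.1353 + 2·0.1088 + 0·0.119 + 3·0.1122 + 5·0.08 + 3·0.0875 + 0·0.0825
 = 0.1312 + 0.4305 + 0.8118 + 0.2176 + 0 + 0.3366 + 0.4 + 0.2625 + 0
 = 2.5902

2.5902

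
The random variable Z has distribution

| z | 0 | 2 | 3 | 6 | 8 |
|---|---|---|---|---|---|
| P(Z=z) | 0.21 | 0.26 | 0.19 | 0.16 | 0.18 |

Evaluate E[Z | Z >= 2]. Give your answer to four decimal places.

P(Z >= 2) = 0.26 + 0.19 + 0.16 + 0.18 = 0.79.
E[Z | Z >= 2] = [2·0.26 + 3·0.19 + 6·0.16 + 8·0.18] / 0.79
 = 3.49 / 0.79
 = 349/79

4.4177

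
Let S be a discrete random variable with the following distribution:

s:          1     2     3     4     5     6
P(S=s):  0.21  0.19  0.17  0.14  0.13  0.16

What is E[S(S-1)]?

10.48

E[S(S-1)] = Σ s(s-1)·P(S=s)
 = 0·0.21 + 2·0.19 + 6·0.17 + 12·0.14 + 20·0.13 + 30·0.16
 = 0 + 0.38 + 1.02 + 1.68 + 2.6 + 4.8
 = 10.48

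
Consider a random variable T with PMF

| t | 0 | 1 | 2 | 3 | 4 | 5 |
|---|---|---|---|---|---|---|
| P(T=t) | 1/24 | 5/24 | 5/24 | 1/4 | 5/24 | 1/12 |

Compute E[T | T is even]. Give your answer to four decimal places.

2.7273

P(T is even) = 1/24 + 5/24 + 5/24 = 11/24.
E[T | T is even] = [0·1/24 + 2·5/24 + 4·5/24] / (11/24)
 = 5/4 / (11/24)
 = 30/11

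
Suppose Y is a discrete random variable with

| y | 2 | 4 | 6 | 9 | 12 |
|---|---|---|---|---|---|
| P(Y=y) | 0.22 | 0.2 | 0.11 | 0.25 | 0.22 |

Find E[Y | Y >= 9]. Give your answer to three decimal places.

10.404

P(Y >= 9) = 0.25 + 0.22 = 0.47.
E[Y | Y >= 9] = [9·0.25 + 12·0.22] / 0.47
 = 4.89 / 0.47
 = 489/47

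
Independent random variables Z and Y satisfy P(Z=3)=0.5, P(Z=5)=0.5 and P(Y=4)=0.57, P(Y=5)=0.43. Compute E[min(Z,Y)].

E[min(Z,Y)] = Σ_z Σ_y min(z,y) · P(Z=z)P(Y=y)
 = 3·0.285 + 3·0.215 + 4·0.285 + 5·0.215
 = 0.855 + 0.645 + 1.14 + 1.075
 = 3.715

3.715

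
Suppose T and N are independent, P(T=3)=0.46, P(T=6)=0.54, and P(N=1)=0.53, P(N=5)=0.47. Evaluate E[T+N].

E[T+N] = Σ_t Σ_n (t+n) · P(T=t)P(N=n)
 = 4·0.2438 + 8·0.2162 + 7·0.2862 + 11·0.2538
 = 0.9752 + 1.7296 + 2.0034 + 2.7918
 = 7.5

7.5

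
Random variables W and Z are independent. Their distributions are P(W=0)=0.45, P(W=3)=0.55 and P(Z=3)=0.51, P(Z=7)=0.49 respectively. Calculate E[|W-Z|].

3.31

E[|W-Z|] = Σ_w Σ_z |w-z| · P(W=w)P(Z=z)
 = 3·0.2295 + 7·0.2205 + 0·0.2805 + 4·0.2695
 = 0.6885 + 1.5435 + 0 + 1.078
 = 3.31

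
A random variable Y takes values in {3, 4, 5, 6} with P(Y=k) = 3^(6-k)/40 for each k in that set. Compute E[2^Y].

E[2^Y] = Σ 2^y·P(Y=y)
 = 8·27/40 + 16·9/40 + 32·3/40 + 64·1/40
 = 27/5 + 18/5 + 12/5 + 8/5
 = 13

13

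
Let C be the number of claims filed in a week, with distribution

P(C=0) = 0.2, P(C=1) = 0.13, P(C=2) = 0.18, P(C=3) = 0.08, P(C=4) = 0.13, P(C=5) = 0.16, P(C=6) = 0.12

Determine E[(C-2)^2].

E[(C-2)^2] = Σ (c-2)^2·P(C=c)
 = 4·0.2 + 1·0.13 + 0·0.18 + 1·0.08 + 4·0.13 + 9·0.16 + 16·0.12
 = 0.8 + 0.13 + 0 + 0.08 + 0.52 + 1.44 + 1.92
 = 4.89

4.89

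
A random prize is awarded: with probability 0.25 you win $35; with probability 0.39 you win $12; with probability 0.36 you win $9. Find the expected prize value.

16.67

E[payout] = 35·0.25 + 12·0.39 + 9·0.36
 = 8.75 + 4.68 + 3.24
 = 16.67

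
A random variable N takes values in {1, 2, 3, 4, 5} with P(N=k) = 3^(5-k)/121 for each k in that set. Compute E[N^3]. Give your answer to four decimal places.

7.0826

E[N^3] = Σ n^3·P(N=n)
 = 1·81/121 + 8·27/121 + 27·9/121 + 64·3/121 + 125·1/121
 = 81/121 + 216/121 + 243/121 + 192/121 + 125/121
 = 857/121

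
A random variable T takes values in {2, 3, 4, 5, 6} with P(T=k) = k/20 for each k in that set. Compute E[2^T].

E[2^T] = Σ 2^t·P(T=t)
 = 4·1/10 + 8·3/20 + 16·1/5 + 32·1/4 + 64·3/10
 = 2/5 + 6/5 + 16/5 + 8 + 96/5
 = 32

32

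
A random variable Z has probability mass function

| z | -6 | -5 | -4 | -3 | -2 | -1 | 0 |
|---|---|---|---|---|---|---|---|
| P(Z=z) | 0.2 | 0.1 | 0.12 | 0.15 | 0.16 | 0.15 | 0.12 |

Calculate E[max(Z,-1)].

-0.88

E[max(Z,-1)] = Σ max(z,-1)·P(Z=z)
 = (-1)·0.2 + (-1)·0.1 + (-1)·0.12 + (-1)·0.15 + (-1)·0.16 + (-1)·0.15 + 0·0.12
 = (-0.2) + (-0.1) + (-0.12) + (-0.15) + (-0.16) + (-0.15) + 0
 = -0.88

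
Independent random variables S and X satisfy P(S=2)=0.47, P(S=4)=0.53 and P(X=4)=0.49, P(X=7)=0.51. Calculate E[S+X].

8.59

E[S+X] = Σ_s Σ_x (s+x) · P(S=s)P(X=x)
 = 6·0.2303 + 9·0.2397 + 8·0.2597 + 11·0.2703
 = 1.3818 + 2.1573 + 2.0776 + 2.9733
 = 8.59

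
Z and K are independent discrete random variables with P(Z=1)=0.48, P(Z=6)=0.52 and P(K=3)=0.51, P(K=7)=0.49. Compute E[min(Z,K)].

2.8044

E[min(Z,K)] = Σ_z Σ_k min(z,k) · P(Z=z)P(K=k)
 = 1·0.2448 + 1·0.2352 + 3·0.2652 + 6·0.2548
 = 0.2448 + 0.2352 + 0.7956 + 1.5288
 = 2.8044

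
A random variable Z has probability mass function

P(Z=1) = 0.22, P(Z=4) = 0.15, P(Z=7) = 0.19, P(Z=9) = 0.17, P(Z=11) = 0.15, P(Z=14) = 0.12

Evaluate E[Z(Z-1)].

E[Z(Z-1)] = Σ z(z-1)·P(Z=z)
 = 0·0.22 + 12·0.15 + 42·0.19 + 72·0.17 + 110·0.15 + 182·0.12
 = 0 + 1.8 + 7.98 + 12.24 + 16.5 + 21.84
 = 60.36

60.36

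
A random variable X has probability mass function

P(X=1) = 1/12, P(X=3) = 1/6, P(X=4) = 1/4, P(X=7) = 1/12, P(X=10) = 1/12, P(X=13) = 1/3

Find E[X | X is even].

5.5

P(X is even) = 1/4 + 1/12 = 1/3.
E[X | X is even] = [4·1/4 + 10·1/12] / (1/3)
 = 11/6 / (1/3)
 = 11/2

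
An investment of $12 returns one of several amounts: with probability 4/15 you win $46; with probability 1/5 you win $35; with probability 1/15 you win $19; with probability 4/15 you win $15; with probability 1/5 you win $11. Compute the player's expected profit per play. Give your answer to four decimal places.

E[payout] = 46·4/15 + 35·1/5 + 19·1/15 + 15·4/15 + 11·1/5
 = 184/15 + 7 + 19/15 + 4 + 11/5
 = 401/15
Net = 401/15 - 12 = 221/15

14.7333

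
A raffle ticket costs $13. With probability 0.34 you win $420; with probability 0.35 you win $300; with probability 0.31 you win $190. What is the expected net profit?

E[payout] = 420·0.34 + 300·0.35 + 190·0.31
 = 142.8 + 105 + 58.9
 = 306.7
Net = 306.7 - 13 = 293.7

293.7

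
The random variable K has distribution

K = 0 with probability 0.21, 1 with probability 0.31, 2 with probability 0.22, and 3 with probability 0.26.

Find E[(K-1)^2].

E[(K-1)^2] = Σ (k-1)^2·P(K=k)
 = 1·0.21 + 0·0.31 + 1·0.22 + 4·0.26
 = 0.21 + 0 + 0.22 + 1.04
 = 1.47

1.47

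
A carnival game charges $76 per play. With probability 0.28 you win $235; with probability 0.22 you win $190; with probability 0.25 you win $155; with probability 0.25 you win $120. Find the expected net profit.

100.35

E[payout] = 235·0.28 + 190·0.22 + 155·0.25 + 120·0.25
 = 65.8 + 41.8 + 38.75 + 30
 = 176.35
Net = 176.35 - 76 = 100.35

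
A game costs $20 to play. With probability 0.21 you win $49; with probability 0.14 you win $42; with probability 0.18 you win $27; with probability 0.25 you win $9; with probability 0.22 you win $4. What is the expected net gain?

E[payout] = 49·0.21 + 42·0.14 + 27·0.18 + 9·0.25 + 4·0.22
 = 10.29 + 5.88 + 4.86 + 2.25 + 0.88
 = 24.16
Net = 24.16 - 20 = 4.16

4.16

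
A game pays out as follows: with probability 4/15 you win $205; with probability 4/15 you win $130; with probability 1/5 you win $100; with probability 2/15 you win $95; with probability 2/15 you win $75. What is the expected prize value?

E[payout] = 205·4/15 + 130·4/15 + 100·1/5 + 95·2/15 + 75·2/15
 = 164/3 + 104/3 + 20 + 38/3 + 10
 = 132

132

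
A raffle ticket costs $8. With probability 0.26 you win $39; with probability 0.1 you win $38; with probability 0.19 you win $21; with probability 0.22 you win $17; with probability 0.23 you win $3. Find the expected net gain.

E[payout] = 39·0.26 + 38·0.1 + 21·0.19 + 17·0.22 + 3·0.23
 = 10.14 + 3.8 + 3.99 + 3.74 + 0.69
 = 22.36
Net = 22.36 - 8 = 14.36

14.36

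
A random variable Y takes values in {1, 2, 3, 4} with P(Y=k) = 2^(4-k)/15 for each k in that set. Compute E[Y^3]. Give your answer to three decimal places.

E[Y^3] = Σ y^3·P(Y=y)
 = 1·8/15 + 8·4/15 + 27·2/15 + 64·1/15
 = 8/15 + 32/15 + 18/5 + 64/15
 = 158/15

10.533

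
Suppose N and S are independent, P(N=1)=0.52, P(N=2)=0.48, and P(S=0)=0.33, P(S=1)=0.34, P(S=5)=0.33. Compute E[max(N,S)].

2.6416

E[max(N,S)] = Σ_n Σ_s max(n,s) · P(N=n)P(S=s)
 = 1·0.1716 + 1·0.1768 + 5·0.1716 + 2·0.1584 + 2·0.1632 + 5·0.1584
 = 0.1716 + 0.1768 + 0.858 + 0.3168 + 0.3264 + 0.792
 = 2.6416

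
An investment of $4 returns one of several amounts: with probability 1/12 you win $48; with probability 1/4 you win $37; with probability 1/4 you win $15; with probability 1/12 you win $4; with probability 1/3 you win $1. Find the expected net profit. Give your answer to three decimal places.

E[payout] = 48·1/12 + 37·1/4 + 15·1/4 + 4·1/12 + 1·1/3
 = 4 + 37/4 + 15/4 + 1/3 + 1/3
 = 53/3
Net = 53/3 - 4 = 41/3

13.667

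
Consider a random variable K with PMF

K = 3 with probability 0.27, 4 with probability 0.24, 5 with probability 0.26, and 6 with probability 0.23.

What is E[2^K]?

29.04

E[2^K] = Σ 2^k·P(K=k)
 = 8·0.27 + 16·0.24 + 32·0.26 + 64·0.23
 = 2.16 + 3.84 + 8.32 + 14.72
 = 29.04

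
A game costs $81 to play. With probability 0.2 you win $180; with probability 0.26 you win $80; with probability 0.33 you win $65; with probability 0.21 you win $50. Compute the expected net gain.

7.75

E[payout] = 180·0.2 + 80·0.26 + 65·0.33 + 50·0.21
 = 36 + 20.8 + 21.45 + 10.5
 = 88.75
Net = 88.75 - 81 = 7.75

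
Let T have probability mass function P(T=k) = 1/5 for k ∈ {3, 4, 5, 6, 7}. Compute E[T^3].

E[T^3] = Σ t^3·P(T=t)
 = 27·1/5 + 64·1/5 + 125·1/5 + 216·1/5 + 343·1/5
 = 27/5 + 64/5 + 25 + 216/5 + 343/5
 = 155

155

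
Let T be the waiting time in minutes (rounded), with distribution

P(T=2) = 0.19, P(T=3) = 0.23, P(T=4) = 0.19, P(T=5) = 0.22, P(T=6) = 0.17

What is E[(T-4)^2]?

E[(T-4)^2] = Σ (t-4)^2·P(T=t)
 = 4·0.19 + 1·0.23 + 0·0.19 + 1·0.22 + 4·0.17
 = 0.76 + 0.23 + 0 + 0.22 + 0.68
 = 1.89

1.89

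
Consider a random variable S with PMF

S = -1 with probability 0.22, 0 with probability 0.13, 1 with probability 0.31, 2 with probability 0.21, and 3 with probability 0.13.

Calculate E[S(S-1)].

E[S(S-1)] = Σ s(s-1)·P(S=s)
 = 2·0.22 + 0·0.13 + 0·0.31 + 2·0.21 + 6·0.13
 = 0.44 + 0 + 0 + 0.42 + 0.78
 = 1.64

1.64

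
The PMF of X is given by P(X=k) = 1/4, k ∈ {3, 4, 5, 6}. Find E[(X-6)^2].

E[(X-6)^2] = Σ (x-6)^2·P(X=x)
 = 9·1/4 + 4·1/4 + 1·1/4 + 0·1/4
 = 9/4 + 1 + 1/4 + 0
 = 7/2

3.5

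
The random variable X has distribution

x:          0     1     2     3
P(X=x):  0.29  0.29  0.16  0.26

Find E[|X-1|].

0.97

E[|X-1|] = Σ |x-1|·P(X=x)
 = 1·0.29 + 0·0.29 + 1·0.16 + 2·0.26
 = 0.29 + 0 + 0.16 + 0.52
 = 0.97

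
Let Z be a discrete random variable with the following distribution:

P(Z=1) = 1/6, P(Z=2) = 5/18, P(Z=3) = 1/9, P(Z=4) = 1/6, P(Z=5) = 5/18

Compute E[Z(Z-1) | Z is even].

P(Z is even) = 5/18 + 1/6 = 4/9.
E[Z(Z-1) | Z is even] = [2·5/18 + 12·1/6] / (4/9)
 = 23/9 / (4/9)
 = 23/4

5.75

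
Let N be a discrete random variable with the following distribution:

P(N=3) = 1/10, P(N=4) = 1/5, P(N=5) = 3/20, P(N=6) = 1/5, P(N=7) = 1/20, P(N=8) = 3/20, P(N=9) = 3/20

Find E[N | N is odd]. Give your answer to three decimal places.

P(N is odd) = 1/10 + 3/20 + 1/20 + 3/20 = 9/20.
E[N | N is odd] = [3·1/10 + 5·3/20 + 7·1/20 + 9·3/20] / (9/20)
 = 11/4 / (9/20)
 = 55/9

6.111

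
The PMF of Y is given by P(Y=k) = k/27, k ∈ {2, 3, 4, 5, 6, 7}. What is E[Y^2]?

E[Y^2] = Σ y^2·P(Y=y)
 = 4·2/27 + 9·1/9 + 16·4/27 + 25·5/27 + 36·2/9 + 49·7/27
 = 8/27 + 1 + 64/27 + 125/27 + 8 + 343/27
 = 29

29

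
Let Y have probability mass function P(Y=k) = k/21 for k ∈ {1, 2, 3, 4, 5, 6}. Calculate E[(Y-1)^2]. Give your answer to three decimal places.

13.333

E[(Y-1)^2] = Σ (y-1)^2·P(Y=y)
 = 0·1/21 + 1·2/21 + 4·1/7 + 9·4/21 + 16·5/21 + 25·2/7
 = 0 + 2/21 + 4/7 + 12/7 + 80/21 + 50/7
 = 40/3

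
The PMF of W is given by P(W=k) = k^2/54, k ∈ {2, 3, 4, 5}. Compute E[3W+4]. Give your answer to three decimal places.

16.444

E[3W+4] = Σ (3w+4)·P(W=w)
 = 10·2/27 + 13·1/6 + 16·8/27 + 19·25/54
 = 20/27 + 13/6 + 128/27 + 475/54
 = 148/9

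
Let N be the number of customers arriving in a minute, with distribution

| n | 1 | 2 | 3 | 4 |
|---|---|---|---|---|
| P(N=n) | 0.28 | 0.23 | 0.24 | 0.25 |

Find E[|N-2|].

E[|N-2|] = Σ |n-2|·P(N=n)
 = 1·0.28 + 0·0.23 + 1·0.24 + 2·0.25
 = 0.28 + 0 + 0.24 + 0.5
 = 1.02

1.02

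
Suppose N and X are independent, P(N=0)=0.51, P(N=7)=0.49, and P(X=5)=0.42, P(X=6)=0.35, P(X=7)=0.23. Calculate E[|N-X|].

3.5462

E[|N-X|] = Σ_n Σ_x |n-x| · P(N=n)P(X=x)
 = 5·0.2142 + 6·0.1785 + 7·0.1173 + 2·0.2058 + 1·0.1715 + 0·0.1127
 = 1.071 + 1.071 + 0.8211 + 0.4116 + 0.1715 + 0
 = 3.5462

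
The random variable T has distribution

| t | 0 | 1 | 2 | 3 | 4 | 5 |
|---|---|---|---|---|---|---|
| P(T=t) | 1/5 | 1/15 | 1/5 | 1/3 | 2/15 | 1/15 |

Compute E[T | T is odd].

P(T is odd) = 1/15 + 1/3 + 1/15 = 7/15.
E[T | T is odd] = [1·1/15 + 3·1/3 + 5·1/15] / (7/15)
 = 7/5 / (7/15)
 = 3

3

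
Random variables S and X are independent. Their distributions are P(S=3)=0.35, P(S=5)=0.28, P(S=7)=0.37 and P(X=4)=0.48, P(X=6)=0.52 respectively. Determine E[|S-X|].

E[|S-X|] = Σ_s Σ_x |s-x| · P(S=s)P(X=x)
 = 1·0.168 + 3·0.182 + 1·0.1344 + 1·0.1456 + 3·0.1776 + 1·0.1924
 = 0.168 + 0.546 + 0.1344 + 0.1456 + 0.5328 + 0.1924
 = 1.7192

1.7192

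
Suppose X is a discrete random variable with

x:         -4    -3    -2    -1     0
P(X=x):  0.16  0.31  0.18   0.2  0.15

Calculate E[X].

-2.13

E[X] = Σ x·P(X=x)
 = (-4)·0.16 + (-3)·0.31 + (-2)·0.18 + (-1)·0.2 + 0·0.15
 = (-0.64) + (-0.93) + (-0.36) + (-0.2) + 0
 = -2.13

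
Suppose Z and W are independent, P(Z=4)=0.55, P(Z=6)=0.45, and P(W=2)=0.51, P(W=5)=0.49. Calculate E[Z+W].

8.37

E[Z+W] = Σ_z Σ_w (z+w) · P(Z=z)P(W=w)
 = 6·0.2805 + 9·0.2695 + 8·0.2295 + 11·0.2205
 = 1.683 + 2.4255 + 1.836 + 2.4255
 = 8.37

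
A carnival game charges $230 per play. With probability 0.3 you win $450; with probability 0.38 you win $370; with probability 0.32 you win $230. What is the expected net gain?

119.2

E[payout] = 450·0.3 + 370·0.38 + 230·0.32
 = 135 + 140.6 + 73.6
 = 349.2
Net = 349.2 - 230 = 119.2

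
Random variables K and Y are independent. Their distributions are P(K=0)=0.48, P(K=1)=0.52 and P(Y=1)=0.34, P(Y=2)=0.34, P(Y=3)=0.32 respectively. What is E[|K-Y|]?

1.46

E[|K-Y|] = Σ_k Σ_y |k-y| · P(K=k)P(Y=y)
 = 1·0.1632 + 2·0.1632 + 3·0.1536 + 0·0.1768 + 1·0.1768 + 2·0.1664
 = 0.1632 + 0.3264 + 0.4608 + 0 + 0.1768 + 0.3328
 = 1.46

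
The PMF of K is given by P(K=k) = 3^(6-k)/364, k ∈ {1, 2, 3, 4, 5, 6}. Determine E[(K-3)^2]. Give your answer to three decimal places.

E[(K-3)^2] = Σ (k-3)^2·P(K=k)
 = 4·243/364 + 1·81/364 + 0·27/364 + 1·9/364 + 4·3/364 + 9·1/364
 = 243/91 + 81/364 + 0 + 9/364 + 3/91 + 9/364
 = 1083/364

2.975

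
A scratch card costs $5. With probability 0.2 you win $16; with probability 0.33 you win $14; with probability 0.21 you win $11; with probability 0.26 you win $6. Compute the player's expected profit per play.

E[payout] = 16·0.2 + 14·0.33 + 11·0.21 + 6·0.26
 = 3.2 + 4.62 + 2.31 + 1.56
 = 11.69
Net = 11.69 - 5 = 6.69

6.69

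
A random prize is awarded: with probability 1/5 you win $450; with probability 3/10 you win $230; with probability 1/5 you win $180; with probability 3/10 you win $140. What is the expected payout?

E[payout] = 450·1/5 + 230·3/10 + 180·1/5 + 140·3/10
 = 90 + 69 + 36 + 42
 = 237

237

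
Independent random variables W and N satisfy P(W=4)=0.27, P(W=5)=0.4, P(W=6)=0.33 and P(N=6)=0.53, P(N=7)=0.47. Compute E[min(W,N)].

E[min(W,N)] = Σ_w Σ_n min(w,n) · P(W=w)P(N=n)
 = 4·0.1431 + 4·0.1269 + 5·0.212 + 5·0.188 + 6·0.1749 + 6·0.1551
 = 0.5724 + 0.5076 + 1.06 + 0.94 + 1.0494 + 0.9306
 = 5.06

5.06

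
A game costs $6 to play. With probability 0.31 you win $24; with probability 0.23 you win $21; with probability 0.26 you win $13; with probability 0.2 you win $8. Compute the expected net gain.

E[payout] = 24·0.31 + 21·0.23 + 13·0.26 + 8·0.2
 = 7.44 + 4.83 + 3.38 + 1.6
 = 17.25
Net = 17.25 - 6 = 11.25

11.25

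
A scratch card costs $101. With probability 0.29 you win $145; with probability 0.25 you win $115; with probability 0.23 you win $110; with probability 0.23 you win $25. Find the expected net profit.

E[payout] = 145·0.29 + 115·0.25 + 110·0.23 + 25·0.23
 = 42.05 + 28.75 + 25.3 + 5.75
 = 101.85
Net = 101.85 - 101 = 0.85

0.85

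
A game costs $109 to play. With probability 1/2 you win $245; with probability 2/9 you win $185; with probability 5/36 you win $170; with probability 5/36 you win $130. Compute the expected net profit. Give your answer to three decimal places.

E[payout] = 245·1/2 + 185·2/9 + 170·5/36 + 130·5/36
 = 245/2 + 370/9 + 425/18 + 325/18
 = 3695/18
Net = 3695/18 - 109 = 1733/18

96.278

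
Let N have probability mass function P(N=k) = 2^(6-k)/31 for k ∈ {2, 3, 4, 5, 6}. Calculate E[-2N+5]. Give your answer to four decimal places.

-0.6774

E[-2N+5] = Σ (-2n+5)·P(N=n)
 = 1·16/31 + (-1)·8/31 + (-3)·4/31 + (-5)·2/31 + (-7)·1/31
 = 16/31 + (-8/31) + (-12/31) + (-10/31) + (-7/31)
 = -21/31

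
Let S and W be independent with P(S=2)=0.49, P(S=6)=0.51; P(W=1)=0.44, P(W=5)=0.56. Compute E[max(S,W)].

E[max(S,W)] = Σ_s Σ_w max(s,w) · P(S=s)P(W=w)
 = 2·0.2156 + 5·0.2744 + 6·0.2244 + 6·0.2856
 = 0.4312 + 1.372 + 1.3464 + 1.7136
 = 4.8632

4.8632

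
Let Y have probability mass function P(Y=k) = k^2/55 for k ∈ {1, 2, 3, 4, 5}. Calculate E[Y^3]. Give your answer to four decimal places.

E[Y^3] = Σ y^3·P(Y=y)
 = 1·1/55 + 8·4/55 + 27·9/55 + 64·16/55 + 125·5/11
 = 1/55 + 32/55 + 243/55 + 1024/55 + 625/11
 = 885/11

80.4545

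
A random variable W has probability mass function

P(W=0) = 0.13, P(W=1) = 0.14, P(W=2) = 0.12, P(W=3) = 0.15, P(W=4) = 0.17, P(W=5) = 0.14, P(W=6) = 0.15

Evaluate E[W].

E[W] = Σ w·P(W=w)
 = 0·0.13 + 1·0.14 + 2·0.12 + 3·0.15 + 4·0.17 + 5·0.14 + 6·0.15
 = 0 + 0.14 + 0.24 + 0.45 + 0.68 + 0.7 + 0.9
 = 3.11

3.11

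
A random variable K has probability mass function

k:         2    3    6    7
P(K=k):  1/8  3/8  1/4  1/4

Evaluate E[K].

4.625

E[K] = Σ k·P(K=k)
 = 2·1/8 + 3·3/8 + 6·1/4 + 7·1/4
 = 1/4 + 9/8 + 3/2 + 7/4
 = 37/8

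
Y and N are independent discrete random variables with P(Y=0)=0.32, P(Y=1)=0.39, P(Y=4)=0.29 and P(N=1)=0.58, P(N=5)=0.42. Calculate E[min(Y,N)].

E[min(Y,N)] = Σ_y Σ_n min(y,n) · P(Y=y)P(N=n)
 = 0·0.1856 + 0·0.1344 + 1·0.2262 + 1·0.1638 + 1·0.1682 + 4·0.1218
 = 0 + 0 + 0.2262 + 0.1638 + 0.1682 + 0.4872
 = 1.0454

1.0454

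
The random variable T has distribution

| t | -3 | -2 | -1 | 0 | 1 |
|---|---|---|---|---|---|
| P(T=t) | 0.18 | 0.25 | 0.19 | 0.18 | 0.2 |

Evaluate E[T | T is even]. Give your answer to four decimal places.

P(T is even) = 0.25 + 0.18 = 0.43.
E[T | T is even] = [(-2)·0.25 + 0·0.18] / 0.43
 = -0.5 / 0.43
 = -50/43

-1.1628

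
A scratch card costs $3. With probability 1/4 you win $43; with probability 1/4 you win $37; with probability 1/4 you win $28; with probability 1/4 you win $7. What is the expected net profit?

E[payout] = 43·1/4 + 37·1/4 + 28·1/4 + 7·1/4
 = 43/4 + 37/4 + 7 + 7/4
 = 115/4
Net = 115/4 - 3 = 103/4

25.75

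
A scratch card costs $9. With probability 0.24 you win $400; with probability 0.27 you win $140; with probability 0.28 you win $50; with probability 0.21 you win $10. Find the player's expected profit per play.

140.9

E[payout] = 400·0.24 + 140·0.27 + 50·0.28 + 10·0.21
 = 96 + 37.8 + 14 + 2.1
 = 149.9
Net = 149.9 - 9 = 140.9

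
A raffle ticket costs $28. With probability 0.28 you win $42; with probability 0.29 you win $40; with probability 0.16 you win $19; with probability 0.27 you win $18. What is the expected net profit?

3.26

E[payout] = 42·0.28 + 40·0.29 + 19·0.16 + 18·0.27
 = 11.76 + 11.6 + 3.04 + 4.86
 = 31.26
Net = 31.26 - 28 = 3.26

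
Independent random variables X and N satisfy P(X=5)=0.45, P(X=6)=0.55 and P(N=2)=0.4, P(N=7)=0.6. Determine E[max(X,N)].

E[max(X,N)] = Σ_x Σ_n max(x,n) · P(X=x)P(N=n)
 = 5·0.18 + 7·0.27 + 6·0.22 + 7·0.33
 = 0.9 + 1.89 + 1.32 + 2.31
 = 6.42

6.42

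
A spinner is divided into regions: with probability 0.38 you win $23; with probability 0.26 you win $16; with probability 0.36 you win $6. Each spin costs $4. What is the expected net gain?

E[payout] = 23·0.38 + 16·0.26 + 6·0.36
 = 8.74 + 4.16 + 2.16
 = 15.06
Net = 15.06 - 4 = 11.06

11.06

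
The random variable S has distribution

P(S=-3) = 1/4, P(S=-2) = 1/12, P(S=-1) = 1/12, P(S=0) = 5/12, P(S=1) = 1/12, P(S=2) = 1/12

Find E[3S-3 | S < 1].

P(S < 1) = 1/4 + 1/12 + 1/12 + 5/12 = 5/6.
E[3S-3 | S < 1] = [(-12)·1/4 + (-9)·1/12 + (-6)·1/12 + (-3)·5/12] / (5/6)
 = -11/2 / (5/6)
 = -33/5

-6.6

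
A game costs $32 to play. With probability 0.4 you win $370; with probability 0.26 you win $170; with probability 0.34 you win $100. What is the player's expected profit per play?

E[payout] = 370·0.4 + 170·0.26 + 100·0.34
 = 148 + 44.2 + 34
 = 226.2
Net = 226.2 - 32 = 194.2

194.2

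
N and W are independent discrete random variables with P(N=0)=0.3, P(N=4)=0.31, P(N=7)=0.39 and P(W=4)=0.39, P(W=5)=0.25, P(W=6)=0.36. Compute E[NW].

19.7309

E[NW] = Σ_n Σ_w nw · P(N=n)P(W=w)
 = 0·0.117 + 0·0.075 + 0·0.108 + 16·0.1209 + 20·0.0775 + 24·0.1116 + 28·0.1521 + 35·0.0975 + 42·0.1404
 = 0 + 0 + 0 + 1.9344 + 1.55 + 2.6784 + 4.2588 + 3.4125 + 5.8968
 = 19.7309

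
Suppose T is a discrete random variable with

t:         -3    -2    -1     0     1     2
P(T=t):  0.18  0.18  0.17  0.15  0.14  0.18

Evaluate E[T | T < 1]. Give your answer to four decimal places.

-1.5735

P(T < 1) = 0.18 + 0.18 + 0.17 + 0.15 = 0.68.
E[T | T < 1] = [(-3)·0.18 + (-2)·0.18 + (-1)·0.17 + 0·0.15] / 0.68
 = -1.07 / 0.68
 = -107/68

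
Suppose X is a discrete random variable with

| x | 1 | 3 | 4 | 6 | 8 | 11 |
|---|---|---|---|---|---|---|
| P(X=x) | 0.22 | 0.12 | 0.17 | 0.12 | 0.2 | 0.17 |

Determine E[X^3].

368.93

E[X^3] = Σ x^3·P(X=x)
 = 1·0.22 + 27·0.12 + 64·0.17 + 216·0.12 + 512·0.2 + 1331·0.17
 = 0.22 + 3.24 + 10.88 + 25.92 + 102.4 + 226.27
 = 368.93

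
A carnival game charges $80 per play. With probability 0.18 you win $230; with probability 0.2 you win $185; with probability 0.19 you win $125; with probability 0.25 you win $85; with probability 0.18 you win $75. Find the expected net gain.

E[payout] = 230·0.18 + 185·0.2 + 125·0.19 + 85·0.25 + 75·0.18
 = 41.4 + 37 + 23.75 + 21.25 + 13.5
 = 136.9
Net = 136.9 - 80 = 56.9

56.9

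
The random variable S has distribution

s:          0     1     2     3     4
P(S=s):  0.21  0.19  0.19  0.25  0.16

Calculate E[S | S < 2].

P(S < 2) = 0.21 + 0.19 = 0.4.
E[S | S < 2] = [0·0.21 + 1·0.19] / 0.4
 = 0.19 / 0.4
 = 19/40

0.475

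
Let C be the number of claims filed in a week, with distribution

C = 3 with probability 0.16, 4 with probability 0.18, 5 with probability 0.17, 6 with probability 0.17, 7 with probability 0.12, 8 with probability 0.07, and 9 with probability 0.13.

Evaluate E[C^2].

35.58

E[C^2] = Σ c^2·P(C=c)
 = 9·0.16 + 16·0.18 + 25·0.17 + 36·0.17 + 49·0.12 + 64·0.07 + 81·0.13
 = 1.44 + 2.88 + 4.25 + 6.12 + 5.88 + 4.48 + 10.53
 = 35.58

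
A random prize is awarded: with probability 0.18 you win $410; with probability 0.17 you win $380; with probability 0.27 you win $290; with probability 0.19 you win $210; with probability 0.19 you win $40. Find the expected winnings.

264.2

E[payout] = 410·0.18 + 380·0.17 + 290·0.27 + 210·0.19 + 40·0.19
 = 73.8 + 64.6 + 78.3 + 39.9 + 7.6
 = 264.2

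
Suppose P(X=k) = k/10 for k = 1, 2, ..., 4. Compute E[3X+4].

E[3X+4] = Σ (3x+4)·P(X=x)
 = 7·1/10 + 10·1/5 + 13·3/10 + 16·2/5
 = 7/10 + 2 + 39/10 + 32/5
 = 13

13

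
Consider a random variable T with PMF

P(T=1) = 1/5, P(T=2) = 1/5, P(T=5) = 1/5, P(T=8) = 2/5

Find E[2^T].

E[2^T] = Σ 2^t·P(T=t)
 = 2·1/5 + 4·1/5 + 32·1/5 + 256·2/5
 = 2/5 + 4/5 + 32/5 + 512/5
 = 110

110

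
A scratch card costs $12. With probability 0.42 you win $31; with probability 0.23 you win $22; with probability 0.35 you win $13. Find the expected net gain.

E[payout] = 31·0.42 + 22·0.23 + 13·0.35
 = 13.02 + 5.06 + 4.55
 = 22.63
Net = 22.63 - 12 = 10.63

10.63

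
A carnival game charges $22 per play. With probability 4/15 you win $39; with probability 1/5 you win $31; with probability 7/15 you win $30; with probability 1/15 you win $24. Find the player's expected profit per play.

E[payout] = 39·4/15 + 31·1/5 + 30·7/15 + 24·1/15
 = 52/5 + 31/5 + 14 + 8/5
 = 161/5
Net = 161/5 - 22 = 51/5

10.2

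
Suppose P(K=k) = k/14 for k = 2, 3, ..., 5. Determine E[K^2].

E[K^2] = Σ k^2·P(K=k)
 = 4·1/7 + 9·3/14 + 16·2/7 + 25·5/14
 = 4/7 + 27/14 + 32/7 + 125/14
 = 16

16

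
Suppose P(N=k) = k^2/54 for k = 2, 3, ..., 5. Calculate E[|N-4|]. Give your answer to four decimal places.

E[|N-4|] = Σ |n-4|·P(N=n)
 = 2·2/27 + 1·1/6 + 0·8/27 + 1·25/54
 = 4/27 + 1/6 + 0 + 25/54
 = 7/9

0.7778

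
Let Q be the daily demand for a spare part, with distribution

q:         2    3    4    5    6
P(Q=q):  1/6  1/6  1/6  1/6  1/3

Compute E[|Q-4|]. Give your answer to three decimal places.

1.333

E[|Q-4|] = Σ |q-4|·P(Q=q)
 = 2·1/6 + 1·1/6 + 0·1/6 + 1·1/6 + 2·1/3
 = 1/3 + 1/6 + 0 + 1/6 + 2/3
 = 4/3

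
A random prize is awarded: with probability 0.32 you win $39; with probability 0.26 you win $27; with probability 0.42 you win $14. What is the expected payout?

25.38

E[payout] = 39·0.32 + 27·0.26 + 14·0.42
 = 12.48 + 7.02 + 5.88
 = 25.38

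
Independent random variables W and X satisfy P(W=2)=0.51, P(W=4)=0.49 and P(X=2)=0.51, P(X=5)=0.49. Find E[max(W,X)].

3.9698

E[max(W,X)] = Σ_w Σ_x max(w,x) · P(W=w)P(X=x)
 = 2·0.2601 + 5·0.2499 + 4·0.2499 + 5·0.2401
 = 0.5202 + 1.2495 + 0.9996 + 1.2005
 = 3.9698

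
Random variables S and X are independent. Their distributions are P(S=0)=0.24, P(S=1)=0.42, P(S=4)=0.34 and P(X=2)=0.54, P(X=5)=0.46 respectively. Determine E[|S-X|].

2.3344

E[|S-X|] = Σ_s Σ_x |s-x| · P(S=s)P(X=x)
 = 2·0.1296 + 5·0.1104 + 1·0.2268 + 4·0.1932 + 2·0.1836 + 1·0.1564
 = 0.2592 + 0.552 + 0.2268 + 0.7728 + 0.3672 + 0.1564
 = 2.3344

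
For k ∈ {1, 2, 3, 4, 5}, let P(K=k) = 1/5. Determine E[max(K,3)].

E[max(K,3)] = Σ max(k,3)·P(K=k)
 = 3·1/5 + 3·1/5 + 3·1/5 + 4·1/5 + 5·1/5
 = 3/5 + 3/5 + 3/5 + 4/5 + 1
 = 18/5

3.6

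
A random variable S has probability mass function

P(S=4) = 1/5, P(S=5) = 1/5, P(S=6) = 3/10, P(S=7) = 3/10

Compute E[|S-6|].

0.9

E[|S-6|] = Σ |s-6|·P(S=s)
 = 2·1/5 + 1·1/5 + 0·3/10 + 1·3/10
 = 2/5 + 1/5 + 0 + 3/10
 = 9/10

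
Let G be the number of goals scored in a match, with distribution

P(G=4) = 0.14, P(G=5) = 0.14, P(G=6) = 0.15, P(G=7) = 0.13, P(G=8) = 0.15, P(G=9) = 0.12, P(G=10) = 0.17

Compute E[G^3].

E[G^3] = Σ g^3·P(G=g)
 = 64·0.14 + 125·0.14 + 216·0.15 + 343·0.13 + 512·0.15 + 729·0.12 + 1000·0.17
 = 8.96 + 17.5 + 32.4 + 44.59 + 76.8 + 87.48 + 170
 = 437.73

437.73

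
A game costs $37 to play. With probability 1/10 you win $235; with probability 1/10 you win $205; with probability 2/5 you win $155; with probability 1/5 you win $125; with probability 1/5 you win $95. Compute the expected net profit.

113

E[payout] = 235·1/10 + 205·1/10 + 155·2/5 + 125·1/5 + 95·1/5
 = 47/2 + 41/2 + 62 + 25 + 19
 = 150
Net = 150 - 37 = 113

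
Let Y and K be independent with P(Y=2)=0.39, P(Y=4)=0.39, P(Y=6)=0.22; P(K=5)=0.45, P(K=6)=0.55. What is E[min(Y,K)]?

3.561

E[min(Y,K)] = Σ_y Σ_k min(y,k) · P(Y=y)P(K=k)
 = 2·0.1755 + 2·0.2145 + 4·0.1755 + 4·0.2145 + 5·0.099 + 6·0.121
 = 0.351 + 0.429 + 0.702 + 0.858 + 0.495 + 0.726
 = 3.561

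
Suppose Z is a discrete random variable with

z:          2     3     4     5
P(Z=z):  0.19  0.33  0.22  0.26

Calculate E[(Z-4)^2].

E[(Z-4)^2] = Σ (z-4)^2·P(Z=z)
 = 4·0.19 + 1·0.33 + 0·0.22 + 1·0.26
 = 0.76 + 0.33 + 0 + 0.26
 = 1.35

1.35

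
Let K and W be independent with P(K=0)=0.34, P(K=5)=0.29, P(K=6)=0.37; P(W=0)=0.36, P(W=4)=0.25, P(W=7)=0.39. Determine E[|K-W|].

E[|K-W|] = Σ_k Σ_w |k-w| · P(K=k)P(W=w)
 = 0·0.1224 + 4·0.085 + 7·0.1326 + 5·0.1044 + 1·0.0725 + 2·0.1131 + 6·0.1332 + 2·0.0925 + 1·0.1443
 = 0 + 0.34 + 0.9282 + 0.522 + 0.0725 + 0.2262 + 0.7992 + 0.185 + 0.1443
 = 3.2174

3.2174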